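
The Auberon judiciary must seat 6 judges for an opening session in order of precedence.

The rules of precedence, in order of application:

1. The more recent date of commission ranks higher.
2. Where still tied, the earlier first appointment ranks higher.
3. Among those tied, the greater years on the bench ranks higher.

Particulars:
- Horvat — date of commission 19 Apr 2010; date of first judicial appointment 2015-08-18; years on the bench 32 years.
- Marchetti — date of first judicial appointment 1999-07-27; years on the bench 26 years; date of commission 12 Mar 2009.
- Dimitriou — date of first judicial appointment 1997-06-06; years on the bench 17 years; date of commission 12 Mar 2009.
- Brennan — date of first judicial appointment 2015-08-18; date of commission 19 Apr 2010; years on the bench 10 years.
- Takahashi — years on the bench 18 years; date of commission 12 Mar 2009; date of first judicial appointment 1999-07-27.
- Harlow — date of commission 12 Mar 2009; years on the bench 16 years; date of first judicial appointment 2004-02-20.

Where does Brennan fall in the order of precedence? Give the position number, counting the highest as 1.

By date of commission (later first): Horvat and Brennan (both 19 Apr 2010); then Dimitriou, Marchetti, Takahashi and Harlow (each 12 Mar 2009).
Horvat and Brennan both have date of first judicial appointment 2015-08-18, so the next rule applies.
Among Horvat and Brennan, by years on the bench (higher first): Horvat (32 years) before Brennan (10 years).
Among Dimitriou, Marchetti, Takahashi and Harlow, by date of first judicial appointment (earlier first): Dimitriou (1997-06-06) before Marchetti and Takahashi (1999-07-27) before Harlow (2004-02-20).
Among Marchetti and Takahashi, by years on the bench (higher first): Marchetti (26 years) before Takahashi (18 years).
Order: Horvat, Brennan, Dimitriou, Marchetti, Takahashi, Harlow. So position 2.

2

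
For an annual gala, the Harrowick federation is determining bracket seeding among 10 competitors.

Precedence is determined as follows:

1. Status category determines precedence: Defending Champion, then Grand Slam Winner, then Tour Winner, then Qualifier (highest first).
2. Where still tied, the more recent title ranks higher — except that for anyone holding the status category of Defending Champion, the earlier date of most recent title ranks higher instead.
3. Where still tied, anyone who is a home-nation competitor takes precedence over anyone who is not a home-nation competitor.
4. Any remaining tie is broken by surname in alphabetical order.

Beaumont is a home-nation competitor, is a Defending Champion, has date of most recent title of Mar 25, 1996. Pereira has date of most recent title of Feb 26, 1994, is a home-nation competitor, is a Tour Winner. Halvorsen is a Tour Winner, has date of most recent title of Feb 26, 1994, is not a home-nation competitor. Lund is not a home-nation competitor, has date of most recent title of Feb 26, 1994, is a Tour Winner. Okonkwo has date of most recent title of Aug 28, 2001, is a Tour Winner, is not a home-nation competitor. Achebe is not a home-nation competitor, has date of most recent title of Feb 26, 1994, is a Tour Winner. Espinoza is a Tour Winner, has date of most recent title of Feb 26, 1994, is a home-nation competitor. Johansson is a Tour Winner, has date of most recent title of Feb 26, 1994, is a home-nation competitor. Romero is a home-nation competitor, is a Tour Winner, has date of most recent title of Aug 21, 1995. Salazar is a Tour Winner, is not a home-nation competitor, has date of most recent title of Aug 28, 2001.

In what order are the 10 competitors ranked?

By status category: Beaumont (Defending Champion); then Okonkwo, Salazar, Romero, Espinoza, Johansson, Pereira, Achebe, Halvorsen and Lund (Tour Winner).
Among Okonkwo, Salazar, Romero, Espinoza, Johansson, Pereira, Achebe, Halvorsen and Lund, by date of most recent title (later first): Okonkwo and Salazar (Aug 28, 2001) before Romero (Aug 21, 1995) before Espinoza, Johansson, Pereira, Achebe, Halvorsen and Lund (Feb 26, 1994).
Okonkwo and Salazar are each not a home-nation competitor, so the next rule applies.
Among Okonkwo and Salazar, alphabetically by surname: Okonkwo before Salazar.
Among Espinoza, Johansson, Pereira, Achebe, Halvorsen and Lund, a home-nation competitor before not a home-nation competitor: Espinoza, Johansson and Pereira (a home-nation competitor) before Achebe, Halvorsen and Lund (not a home-nation competitor).
Among Espinoza, Johansson and Pereira, alphabetically by surname: Espinoza before Johansson before Pereira.
Among Achebe, Halvorsen and Lund, alphabetically by surname: Achebe before Halvorsen before Lund.
Full order: Beaumont, Okonkwo, Salazar, Romero, Espinoza, Johansson, Pereira, Achebe, Halvorsen, Lund.

Beaumont, Okonkwo, Salazar, Romero, Espinoza, Johansson, Pereira, Achebe, Halvorsen, Lund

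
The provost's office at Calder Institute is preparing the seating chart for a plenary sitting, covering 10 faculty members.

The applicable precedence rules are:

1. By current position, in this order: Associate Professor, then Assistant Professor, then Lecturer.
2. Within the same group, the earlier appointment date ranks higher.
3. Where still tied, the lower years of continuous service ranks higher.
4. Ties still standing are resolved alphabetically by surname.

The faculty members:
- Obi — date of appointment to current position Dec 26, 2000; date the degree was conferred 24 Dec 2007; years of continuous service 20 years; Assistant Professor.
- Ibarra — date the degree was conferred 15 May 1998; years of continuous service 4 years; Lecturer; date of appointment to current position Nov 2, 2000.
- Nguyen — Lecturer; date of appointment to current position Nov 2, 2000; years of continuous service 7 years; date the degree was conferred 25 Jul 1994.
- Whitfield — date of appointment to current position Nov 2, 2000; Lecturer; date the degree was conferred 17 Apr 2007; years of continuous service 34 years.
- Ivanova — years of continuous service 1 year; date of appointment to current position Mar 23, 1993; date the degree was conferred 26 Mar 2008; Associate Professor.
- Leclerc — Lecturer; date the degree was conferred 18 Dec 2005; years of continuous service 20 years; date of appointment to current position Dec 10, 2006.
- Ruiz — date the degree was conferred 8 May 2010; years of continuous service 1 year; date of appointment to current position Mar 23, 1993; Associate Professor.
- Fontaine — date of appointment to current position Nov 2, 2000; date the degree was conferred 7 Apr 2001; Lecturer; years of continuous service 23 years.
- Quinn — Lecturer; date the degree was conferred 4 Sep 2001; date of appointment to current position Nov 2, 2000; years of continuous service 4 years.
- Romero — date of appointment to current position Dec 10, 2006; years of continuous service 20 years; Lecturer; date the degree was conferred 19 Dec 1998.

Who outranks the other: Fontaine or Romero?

Fontaine

By current position: Ivanova and Ruiz (Associate Professor); then Obi (Assistant Professor); then Ibarra, Quinn, Nguyen, Fontaine, Whitfield, Leclerc and Romero (Lecturer).
Ivanova and Ruiz both have date of appointment to current position Mar 23, 1993, so the next rule applies.
Ivanova and Ruiz both have years of continuous service 1 year, so the next rule applies.
Among Ivanova and Ruiz, alphabetically by surname: Ivanova before Ruiz.
Among Ibarra, Quinn, Nguyen, Fontaine, Whitfield, Leclerc and Romero, by date of appointment to current position (earlier first): Ibarra, Quinn, Nguyen, Fontaine and Whitfield (Nov 2, 2000) before Leclerc and Romero (Dec 10, 2006).
Among Ibarra, Quinn, Nguyen, Fontaine and Whitfield, by years of continuous service (lower first): Ibarra and Quinn (4 years) before Nguyen (7 years) before Fontaine (23 years) before Whitfield (34 years).
Among Ibarra and Quinn, alphabetically by surname: Ibarra before Quinn.
Leclerc and Romero both have years of continuous service 20 years, so the next rule applies.
Among Leclerc and Romero, alphabetically by surname: Leclerc before Romero.
So Fontaine takes precedence.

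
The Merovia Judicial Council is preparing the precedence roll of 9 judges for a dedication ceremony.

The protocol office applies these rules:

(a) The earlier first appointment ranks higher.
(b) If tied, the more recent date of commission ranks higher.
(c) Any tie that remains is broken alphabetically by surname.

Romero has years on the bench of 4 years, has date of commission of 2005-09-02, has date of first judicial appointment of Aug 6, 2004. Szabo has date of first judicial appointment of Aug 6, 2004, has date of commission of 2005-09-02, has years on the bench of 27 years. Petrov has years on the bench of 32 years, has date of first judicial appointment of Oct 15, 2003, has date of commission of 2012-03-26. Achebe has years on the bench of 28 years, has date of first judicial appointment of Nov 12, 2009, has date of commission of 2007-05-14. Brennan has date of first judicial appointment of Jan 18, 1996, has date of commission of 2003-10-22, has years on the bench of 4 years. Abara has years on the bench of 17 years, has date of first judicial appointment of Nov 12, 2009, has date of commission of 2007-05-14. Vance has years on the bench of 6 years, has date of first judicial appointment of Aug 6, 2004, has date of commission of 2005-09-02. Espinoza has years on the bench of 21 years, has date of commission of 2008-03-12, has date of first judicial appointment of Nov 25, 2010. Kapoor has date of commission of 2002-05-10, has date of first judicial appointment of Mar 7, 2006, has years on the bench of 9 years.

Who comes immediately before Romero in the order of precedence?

Petrov

By date of first judicial appointment (earlier first): Brennan (Jan 18, 1996); then Petrov (Oct 15, 2003); then Romero, Szabo and Vance (each Aug 6, 2004); then Kapoor (Mar 7, 2006); then Abara and Achebe (both Nov 12, 2009); then Espinoza (Nov 25, 2010).
Romero, Szabo and Vance all have date of commission 2005-09-02, so the next rule applies.
Among Romero, Szabo and Vance, alphabetically by surname: Romero before Szabo before Vance.
Abara and Achebe both have date of commission 2007-05-14, so the next rule applies.
Among Abara and Achebe, alphabetically by surname: Abara before Achebe.
Order: Brennan, Petrov, Romero, Szabo, Vance, Kapoor, Abara, Achebe, Espinoza.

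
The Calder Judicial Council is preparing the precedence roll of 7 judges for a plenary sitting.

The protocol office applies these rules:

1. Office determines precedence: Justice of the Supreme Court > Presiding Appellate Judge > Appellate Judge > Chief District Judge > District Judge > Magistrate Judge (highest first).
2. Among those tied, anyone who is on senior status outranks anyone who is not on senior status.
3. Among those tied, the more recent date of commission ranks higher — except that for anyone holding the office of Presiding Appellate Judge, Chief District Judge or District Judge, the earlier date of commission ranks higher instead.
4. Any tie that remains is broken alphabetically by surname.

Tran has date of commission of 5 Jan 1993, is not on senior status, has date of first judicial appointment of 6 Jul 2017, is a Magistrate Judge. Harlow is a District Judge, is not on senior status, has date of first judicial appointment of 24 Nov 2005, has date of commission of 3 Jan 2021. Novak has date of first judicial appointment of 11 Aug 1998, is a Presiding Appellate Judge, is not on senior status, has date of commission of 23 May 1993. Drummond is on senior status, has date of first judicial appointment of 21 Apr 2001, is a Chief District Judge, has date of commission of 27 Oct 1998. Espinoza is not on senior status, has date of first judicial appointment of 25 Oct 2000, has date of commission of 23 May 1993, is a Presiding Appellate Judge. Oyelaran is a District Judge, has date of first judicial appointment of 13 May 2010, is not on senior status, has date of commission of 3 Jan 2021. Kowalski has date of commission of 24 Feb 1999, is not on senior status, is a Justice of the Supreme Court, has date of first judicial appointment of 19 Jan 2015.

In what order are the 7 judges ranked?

Kowalski, Espinoza, Novak, Drummond, Harlow, Oyelaran, Tran

By office: Kowalski (Justice of the Supreme Court); then Espinoza and Novak (Presiding Appellate Judge); then Drummond (Chief District Judge); then Harlow and Oyelaran (District Judge); then Tran (Magistrate Judge).
Espinoza and Novak are each not on senior status, so the next rule applies.
Espinoza and Novak both have date of commission 23 May 1993, so the next rule applies.
Among Espinoza and Novak, alphabetically by surname: Espinoza before Novak.
Harlow and Oyelaran are each not on senior status, so the next rule applies.
Harlow and Oyelaran both have date of commission 3 Jan 2021, so the next rule applies.
Among Harlow and Oyelaran, alphabetically by surname: Harlow before Oyelaran.
Full order: Kowalski, Espinoza, Novak, Drummond, Harlow, Oyelaran, Tran.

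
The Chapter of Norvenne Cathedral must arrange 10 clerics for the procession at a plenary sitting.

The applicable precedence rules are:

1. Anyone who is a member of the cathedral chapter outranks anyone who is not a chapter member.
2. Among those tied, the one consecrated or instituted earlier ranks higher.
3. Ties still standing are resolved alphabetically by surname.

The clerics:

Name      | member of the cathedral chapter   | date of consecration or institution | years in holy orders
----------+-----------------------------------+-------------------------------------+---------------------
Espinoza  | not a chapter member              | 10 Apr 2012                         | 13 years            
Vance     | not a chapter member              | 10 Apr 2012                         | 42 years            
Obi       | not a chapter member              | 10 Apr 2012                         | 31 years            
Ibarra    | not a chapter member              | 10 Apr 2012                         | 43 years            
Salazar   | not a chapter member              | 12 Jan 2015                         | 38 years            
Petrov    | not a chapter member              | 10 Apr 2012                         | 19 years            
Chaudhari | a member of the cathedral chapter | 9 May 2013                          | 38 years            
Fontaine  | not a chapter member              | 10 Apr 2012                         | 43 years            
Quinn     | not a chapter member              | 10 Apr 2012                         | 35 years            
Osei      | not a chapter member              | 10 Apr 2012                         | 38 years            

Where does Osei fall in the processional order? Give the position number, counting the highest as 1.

6

By the first rule: Chaudhari (a member of the cathedral chapter); then Espinoza, Fontaine, Ibarra, Obi, Osei, Petrov, Quinn, Vance and Salazar (each not a chapter member).
Among Espinoza, Fontaine, Ibarra, Obi, Osei, Petrov, Quinn, Vance and Salazar, by date of consecration or institution (earlier first): Espinoza, Fontaine, Ibarra, Obi, Osei, Petrov, Quinn and Vance (10 Apr 2012) before Salazar (12 Jan 2015).
Among Espinoza, Fontaine, Ibarra, Obi, Osei, Petrov, Quinn and Vance, alphabetically by surname: Espinoza before Fontaine before Ibarra before Obi before Osei before Petrov before Quinn before Vance.
Order: Chaudhari, Espinoza, Fontaine, Ibarra, Obi, Osei, Petrov, Quinn, Vance, Salazar. So position 6.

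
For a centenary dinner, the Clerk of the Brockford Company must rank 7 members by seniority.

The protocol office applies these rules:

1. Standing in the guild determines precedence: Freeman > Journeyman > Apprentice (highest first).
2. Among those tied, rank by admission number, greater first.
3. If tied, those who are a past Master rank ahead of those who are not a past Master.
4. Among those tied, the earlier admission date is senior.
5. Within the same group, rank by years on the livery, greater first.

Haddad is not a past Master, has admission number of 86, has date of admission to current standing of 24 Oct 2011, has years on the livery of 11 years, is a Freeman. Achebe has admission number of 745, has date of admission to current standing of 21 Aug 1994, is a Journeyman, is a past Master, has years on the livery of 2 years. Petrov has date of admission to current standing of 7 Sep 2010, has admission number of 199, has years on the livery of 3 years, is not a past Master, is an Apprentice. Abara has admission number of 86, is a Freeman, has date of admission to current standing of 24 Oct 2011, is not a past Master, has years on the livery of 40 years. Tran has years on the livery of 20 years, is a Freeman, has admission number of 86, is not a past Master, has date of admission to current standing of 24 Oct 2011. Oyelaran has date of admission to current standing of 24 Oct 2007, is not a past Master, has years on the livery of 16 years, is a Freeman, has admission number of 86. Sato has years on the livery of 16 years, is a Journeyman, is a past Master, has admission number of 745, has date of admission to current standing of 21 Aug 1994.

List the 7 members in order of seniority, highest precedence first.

By standing in the guild: Oyelaran, Abara, Tran and Haddad (Freeman); then Sato and Achebe (Journeyman); then Petrov (Apprentice).
Oyelaran, Abara, Tran and Haddad all have admission number 86, so the next rule applies.
Oyelaran, Abara, Tran and Haddad are each not a past Master, so the next rule applies.
Among Oyelaran, Abara, Tran and Haddad, by date of admission to current standing (earlier first): Oyelaran (24 Oct 2007) before Abara, Tran and Haddad (24 Oct 2011).
Among Abara, Tran and Haddad, by years on the livery (higher first): Abara (40 years) before Tran (20 years) before Haddad (11 years).
Sato and Achebe both have admission number 745, so the next rule applies.
Sato and Achebe are each a past Master, so the next rule applies.
Sato and Achebe both have date of admission to current standing 21 Aug 1994, so the next rule applies.
Among Sato and Achebe, by years on the livery (higher first): Sato (16 years) before Achebe (2 years).
Full order: Oyelaran, Abara, Tran, Haddad, Sato, Achebe, Petrov.

Oyelaran, Abara, Tran, Haddad, Sato, Achebe, Petrov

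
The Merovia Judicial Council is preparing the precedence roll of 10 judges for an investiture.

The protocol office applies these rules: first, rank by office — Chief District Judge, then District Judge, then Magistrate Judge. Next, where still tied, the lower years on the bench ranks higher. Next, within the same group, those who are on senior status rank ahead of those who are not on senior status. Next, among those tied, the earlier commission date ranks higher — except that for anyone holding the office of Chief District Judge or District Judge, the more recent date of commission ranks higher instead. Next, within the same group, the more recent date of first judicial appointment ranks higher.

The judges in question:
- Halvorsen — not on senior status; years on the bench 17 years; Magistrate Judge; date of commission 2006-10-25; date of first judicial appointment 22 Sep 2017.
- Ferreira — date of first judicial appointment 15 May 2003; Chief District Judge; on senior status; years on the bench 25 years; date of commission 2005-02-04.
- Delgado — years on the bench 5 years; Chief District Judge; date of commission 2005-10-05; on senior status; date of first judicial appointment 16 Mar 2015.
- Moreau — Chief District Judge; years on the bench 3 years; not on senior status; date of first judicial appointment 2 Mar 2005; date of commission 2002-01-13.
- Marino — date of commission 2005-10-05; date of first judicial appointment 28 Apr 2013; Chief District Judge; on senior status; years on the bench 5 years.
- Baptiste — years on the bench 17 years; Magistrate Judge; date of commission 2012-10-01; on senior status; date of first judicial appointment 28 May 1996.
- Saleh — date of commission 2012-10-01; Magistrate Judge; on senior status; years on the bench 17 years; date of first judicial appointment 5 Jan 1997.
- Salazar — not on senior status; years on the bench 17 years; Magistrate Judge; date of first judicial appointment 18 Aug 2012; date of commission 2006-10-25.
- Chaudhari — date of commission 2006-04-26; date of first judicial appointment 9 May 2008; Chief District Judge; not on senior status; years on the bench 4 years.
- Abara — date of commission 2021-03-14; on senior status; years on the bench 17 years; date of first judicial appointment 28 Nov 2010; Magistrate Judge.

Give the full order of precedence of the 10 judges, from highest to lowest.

By office: Moreau, Chaudhari, Delgado, Marino and Ferreira (Chief District Judge); then Saleh, Baptiste, Abara, Halvorsen and Salazar (Magistrate Judge).
Among Moreau, Chaudhari, Delgado, Marino and Ferreira, by years on the bench (lower first): Moreau (3 years) before Chaudhari (4 years) before Delgado and Marino (5 years) before Ferreira (25 years).
Delgado and Marino are each on senior status, so the next rule applies.
Delgado and Marino both have date of commission 2005-10-05, so the next rule applies.
Among Delgado and Marino, by date of first judicial appointment (later first): Delgado (16 Mar 2015) before Marino (28 Apr 2013).
Saleh, Baptiste, Abara, Halvorsen and Salazar all have years on the bench 17 years, so the next rule applies.
Among Saleh, Baptiste, Abara, Halvorsen and Salazar, on senior status before not on senior status: Saleh, Baptiste and Abara (on senior status) before Halvorsen and Salazar (not on senior status).
Among Saleh, Baptiste and Abara, by date of commission (earlier first): Saleh and Baptiste (2012-10-01) before Abara (2021-03-14).
Among Saleh and Baptiste, by date of first judicial appointment (later first): Saleh (5 Jan 1997) before Baptiste (28 May 1996).
Halvorsen and Salazar both have date of commission 2006-10-25, so the next rule applies.
Among Halvorsen and Salazar, by date of first judicial appointment (later first): Halvorsen (22 Sep 2017) before Salazar (18 Aug 2012).
Full order: Moreau, Chaudhari, Delgado, Marino, Ferreira, Saleh, Baptiste, Abara, Halvorsen, Salazar.

Moreau, Chaudhari, Delgado, Marino, Ferreira, Saleh, Baptiste, Abara, Halvorsen, Salazar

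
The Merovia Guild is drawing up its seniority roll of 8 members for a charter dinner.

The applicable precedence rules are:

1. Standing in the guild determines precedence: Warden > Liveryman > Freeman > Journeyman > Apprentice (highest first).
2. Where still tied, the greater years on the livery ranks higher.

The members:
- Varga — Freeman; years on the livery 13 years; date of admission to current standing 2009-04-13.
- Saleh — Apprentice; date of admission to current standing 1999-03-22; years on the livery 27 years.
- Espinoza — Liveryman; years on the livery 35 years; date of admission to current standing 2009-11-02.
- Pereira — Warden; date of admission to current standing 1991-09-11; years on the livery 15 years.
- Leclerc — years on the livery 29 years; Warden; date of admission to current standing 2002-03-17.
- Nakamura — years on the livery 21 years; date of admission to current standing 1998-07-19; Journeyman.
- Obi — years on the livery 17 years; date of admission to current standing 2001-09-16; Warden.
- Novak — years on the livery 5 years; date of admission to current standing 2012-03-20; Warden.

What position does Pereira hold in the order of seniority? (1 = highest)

3

By standing in the guild: Leclerc, Obi, Pereira and Novak (Warden); then Espinoza (Liveryman); then Varga (Freeman); then Nakamura (Journeyman); then Saleh (Apprentice).
Among Leclerc, Obi, Pereira and Novak, by years on the livery (higher first): Leclerc (29 years) before Obi (17 years) before Pereira (15 years) before Novak (5 years).
Order: Leclerc, Obi, Pereira, Novak, Espinoza, Varga, Nakamura, Saleh. So position 3.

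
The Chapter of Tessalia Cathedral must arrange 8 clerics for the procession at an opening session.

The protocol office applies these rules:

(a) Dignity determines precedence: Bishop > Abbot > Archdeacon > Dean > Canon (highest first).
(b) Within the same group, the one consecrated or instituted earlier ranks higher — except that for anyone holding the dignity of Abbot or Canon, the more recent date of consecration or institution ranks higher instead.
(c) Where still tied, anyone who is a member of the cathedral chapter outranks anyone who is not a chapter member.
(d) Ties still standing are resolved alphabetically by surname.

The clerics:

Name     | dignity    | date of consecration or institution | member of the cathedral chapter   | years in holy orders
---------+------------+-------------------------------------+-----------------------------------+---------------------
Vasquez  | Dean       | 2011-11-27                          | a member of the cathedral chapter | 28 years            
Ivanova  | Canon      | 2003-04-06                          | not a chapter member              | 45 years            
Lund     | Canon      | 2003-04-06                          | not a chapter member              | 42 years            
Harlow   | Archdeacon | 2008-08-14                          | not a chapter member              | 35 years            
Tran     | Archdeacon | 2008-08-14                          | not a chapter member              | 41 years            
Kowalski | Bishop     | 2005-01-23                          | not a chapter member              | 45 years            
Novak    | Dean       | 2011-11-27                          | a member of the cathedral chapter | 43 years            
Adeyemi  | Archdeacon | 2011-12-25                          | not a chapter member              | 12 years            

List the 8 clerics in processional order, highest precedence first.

Kowalski, Harlow, Tran, Adeyemi, Novak, Vasquez, Ivanova, Lund

By dignity: Kowalski (Bishop); then Harlow, Tran and Adeyemi (Archdeacon); then Novak and Vasquez (Dean); then Ivanova and Lund (Canon).
Among Harlow, Tran and Adeyemi, by date of consecration or institution (earlier first): Harlow and Tran (2008-08-14) before Adeyemi (2011-12-25).
Harlow and Tran are each not a chapter member, so the next rule applies.
Among Harlow and Tran, alphabetically by surname: Harlow before Tran.
Novak and Vasquez both have date of consecration or institution 2011-11-27, so the next rule applies.
Novak and Vasquez are each a member of the cathedral chapter, so the next rule applies.
Among Novak and Vasquez, alphabetically by surname: Novak before Vasquez.
Ivanova and Lund both have date of consecration or institution 2003-04-06, so the next rule applies.
Ivanova and Lund are each not a chapter member, so the next rule applies.
Among Ivanova and Lund, alphabetically by surname: Ivanova before Lund.
Full order: Kowalski, Harlow, Tran, Adeyemi, Novak, Vasquez, Ivanova, Lund.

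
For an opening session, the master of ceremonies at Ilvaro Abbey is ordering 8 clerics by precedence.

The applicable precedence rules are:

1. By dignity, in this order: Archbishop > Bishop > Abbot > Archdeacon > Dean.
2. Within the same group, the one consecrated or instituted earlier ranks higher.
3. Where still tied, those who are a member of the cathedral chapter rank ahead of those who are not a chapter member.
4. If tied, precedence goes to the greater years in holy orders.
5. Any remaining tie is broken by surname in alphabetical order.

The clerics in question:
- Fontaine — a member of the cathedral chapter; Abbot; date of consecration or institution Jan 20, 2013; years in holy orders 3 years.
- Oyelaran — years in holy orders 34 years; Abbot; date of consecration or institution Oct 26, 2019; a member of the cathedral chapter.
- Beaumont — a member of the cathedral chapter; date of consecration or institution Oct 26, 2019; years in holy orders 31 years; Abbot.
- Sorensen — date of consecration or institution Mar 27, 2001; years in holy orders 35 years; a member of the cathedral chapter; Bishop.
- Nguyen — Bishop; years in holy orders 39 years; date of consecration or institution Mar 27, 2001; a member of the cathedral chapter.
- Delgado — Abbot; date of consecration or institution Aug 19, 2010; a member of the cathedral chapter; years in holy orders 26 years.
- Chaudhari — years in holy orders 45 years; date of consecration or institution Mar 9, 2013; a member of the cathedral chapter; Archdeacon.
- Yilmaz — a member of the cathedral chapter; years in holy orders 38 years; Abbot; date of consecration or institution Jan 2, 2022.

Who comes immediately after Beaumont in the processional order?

By dignity: Nguyen and Sorensen (Bishop); then Delgado, Fontaine, Oyelaran, Beaumont and Yilmaz (Abbot); then Chaudhari (Archdeacon).
Nguyen and Sorensen both have date of consecration or institution Mar 27, 2001, so the next rule applies.
Nguyen and Sorensen are each a member of the cathedral chapter, so the next rule applies.
Among Nguyen and Sorensen, by years in holy orders (higher first): Nguyen (39 years) before Sorensen (35 years).
Among Delgado, Fontaine, Oyelaran, Beaumont and Yilmaz, by date of consecration or institution (earlier first): Delgado (Aug 19, 2010) before Fontaine (Jan 20, 2013) before Oyelaran and Beaumont (Oct 26, 2019) before Yilmaz (Jan 2, 2022).
Oyelaran and Beaumont are each a member of the cathedral chapter, so the next rule applies.
Among Oyelaran and Beaumont, by years in holy orders (higher first): Oyelaran (34 years) before Beaumont (31 years).
Order: Nguyen, Sorensen, Delgado, Fontaine, Oyelaran, Beaumont, Yilmaz, Chaudhari.

Yilmaz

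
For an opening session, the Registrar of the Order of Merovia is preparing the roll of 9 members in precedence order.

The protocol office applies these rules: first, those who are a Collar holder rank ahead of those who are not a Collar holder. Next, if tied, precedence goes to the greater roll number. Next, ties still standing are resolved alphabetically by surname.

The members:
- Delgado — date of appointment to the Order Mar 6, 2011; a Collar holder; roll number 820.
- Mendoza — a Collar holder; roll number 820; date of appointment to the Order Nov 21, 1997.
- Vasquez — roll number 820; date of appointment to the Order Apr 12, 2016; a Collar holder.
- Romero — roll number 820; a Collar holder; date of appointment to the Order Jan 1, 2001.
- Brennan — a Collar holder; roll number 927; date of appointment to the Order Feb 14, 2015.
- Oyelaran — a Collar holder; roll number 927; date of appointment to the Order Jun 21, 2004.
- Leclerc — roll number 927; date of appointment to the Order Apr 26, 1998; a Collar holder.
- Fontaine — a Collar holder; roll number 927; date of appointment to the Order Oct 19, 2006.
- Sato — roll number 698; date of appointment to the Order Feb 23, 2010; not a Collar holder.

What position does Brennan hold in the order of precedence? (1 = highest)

1

By the first rule: Brennan, Fontaine, Leclerc, Oyelaran, Delgado, Mendoza, Romero and Vasquez (each a Collar holder); then Sato (not a Collar holder).
Among Brennan, Fontaine, Leclerc, Oyelaran, Delgado, Mendoza, Romero and Vasquez, by roll number (higher first): Brennan, Fontaine, Leclerc and Oyelaran (927) before Delgado, Mendoza, Romero and Vasquez (820).
Among Brennan, Fontaine, Leclerc and Oyelaran, alphabetically by surname: Brennan before Fontaine before Leclerc before Oyelaran.
Among Delgado, Mendoza, Romero and Vasquez, alphabetically by surname: Delgado before Mendoza before Romero before Vasquez.
Order: Brennan, Fontaine, Leclerc, Oyelaran, Delgado, Mendoza, Romero, Vasquez, Sato. So position 1.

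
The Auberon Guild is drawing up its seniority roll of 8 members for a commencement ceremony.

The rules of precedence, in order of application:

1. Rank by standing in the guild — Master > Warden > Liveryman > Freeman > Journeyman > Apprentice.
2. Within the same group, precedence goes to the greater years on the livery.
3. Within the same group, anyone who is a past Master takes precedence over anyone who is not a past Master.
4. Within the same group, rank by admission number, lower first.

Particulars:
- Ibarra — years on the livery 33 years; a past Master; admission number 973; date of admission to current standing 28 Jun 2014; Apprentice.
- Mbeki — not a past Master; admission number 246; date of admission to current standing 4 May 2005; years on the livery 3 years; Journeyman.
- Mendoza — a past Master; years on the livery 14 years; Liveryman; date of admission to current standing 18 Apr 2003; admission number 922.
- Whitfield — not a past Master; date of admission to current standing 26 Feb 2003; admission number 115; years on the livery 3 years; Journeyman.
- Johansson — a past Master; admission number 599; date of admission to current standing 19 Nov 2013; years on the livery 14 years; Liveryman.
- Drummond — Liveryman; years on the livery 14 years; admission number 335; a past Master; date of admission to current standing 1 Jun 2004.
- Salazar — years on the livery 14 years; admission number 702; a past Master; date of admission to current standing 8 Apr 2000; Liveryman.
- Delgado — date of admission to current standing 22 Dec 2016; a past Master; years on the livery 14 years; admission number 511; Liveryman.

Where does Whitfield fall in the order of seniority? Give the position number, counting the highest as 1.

By standing in the guild: Drummond, Delgado, Johansson, Salazar and Mendoza (Liveryman); then Whitfield and Mbeki (Journeyman); then Ibarra (Apprentice).
Drummond, Delgado, Johansson, Salazar and Mendoza all have years on the livery 14 years, so the next rule applies.
Drummond, Delgado, Johansson, Salazar and Mendoza are each a past Master, so the next rule applies.
Among Drummond, Delgado, Johansson, Salazar and Mendoza, by admission number (lower first): Drummond (335) before Delgado (511) before Johansson (599) before Salazar (702) before Mendoza (922).
Whitfield and Mbeki both have years on the livery 3 years, so the next rule applies.
Whitfield and Mbeki are each not a past Master, so the next rule applies.
Among Whitfield and Mbeki, by admission number (lower first): Whitfield (115) before Mbeki (246).
Order: Drummond, Delgado, Johansson, Salazar, Mendoza, Whitfield, Mbeki, Ibarra. So position 6.

6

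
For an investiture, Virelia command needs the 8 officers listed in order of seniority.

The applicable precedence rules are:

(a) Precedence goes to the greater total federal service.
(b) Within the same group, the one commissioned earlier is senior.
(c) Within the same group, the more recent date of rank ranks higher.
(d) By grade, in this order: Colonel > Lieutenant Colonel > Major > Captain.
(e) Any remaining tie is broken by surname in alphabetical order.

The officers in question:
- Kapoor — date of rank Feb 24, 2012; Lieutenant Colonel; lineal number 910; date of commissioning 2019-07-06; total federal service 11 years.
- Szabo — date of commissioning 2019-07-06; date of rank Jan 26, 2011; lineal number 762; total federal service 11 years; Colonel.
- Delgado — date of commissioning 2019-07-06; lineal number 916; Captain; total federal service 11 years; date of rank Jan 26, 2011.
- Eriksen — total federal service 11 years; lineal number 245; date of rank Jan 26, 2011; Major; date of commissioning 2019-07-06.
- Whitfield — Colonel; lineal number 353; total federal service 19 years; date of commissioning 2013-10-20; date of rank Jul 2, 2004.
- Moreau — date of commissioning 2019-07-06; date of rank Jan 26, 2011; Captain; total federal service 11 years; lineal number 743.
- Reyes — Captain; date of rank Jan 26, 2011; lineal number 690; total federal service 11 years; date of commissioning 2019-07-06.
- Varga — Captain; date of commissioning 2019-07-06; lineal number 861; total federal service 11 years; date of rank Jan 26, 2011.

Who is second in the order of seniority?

By total federal service (higher first): Whitfield (19 years); then Kapoor, Szabo, Eriksen, Delgado, Moreau, Reyes and Varga (each 11 years).
Kapoor, Szabo, Eriksen, Delgado, Moreau, Reyes and Varga all have date of commissioning 2019-07-06, so the next rule applies.
Among Kapoor, Szabo, Eriksen, Delgado, Moreau, Reyes and Varga, by date of rank (later first): Kapoor (Feb 24, 2012) before Szabo, Eriksen, Delgado, Moreau, Reyes and Varga (Jan 26, 2011).
Among Szabo, Eriksen, Delgado, Moreau, Reyes and Varga, by grade: Szabo (Colonel) before Eriksen (Major) before Delgado, Moreau, Reyes and Varga (Captain).
Among Delgado, Moreau, Reyes and Varga, alphabetically by surname: Delgado before Moreau before Reyes before Varga.
Order: Whitfield, Kapoor, Szabo, Eriksen, Delgado, Moreau, Reyes, Varga.

Kapoor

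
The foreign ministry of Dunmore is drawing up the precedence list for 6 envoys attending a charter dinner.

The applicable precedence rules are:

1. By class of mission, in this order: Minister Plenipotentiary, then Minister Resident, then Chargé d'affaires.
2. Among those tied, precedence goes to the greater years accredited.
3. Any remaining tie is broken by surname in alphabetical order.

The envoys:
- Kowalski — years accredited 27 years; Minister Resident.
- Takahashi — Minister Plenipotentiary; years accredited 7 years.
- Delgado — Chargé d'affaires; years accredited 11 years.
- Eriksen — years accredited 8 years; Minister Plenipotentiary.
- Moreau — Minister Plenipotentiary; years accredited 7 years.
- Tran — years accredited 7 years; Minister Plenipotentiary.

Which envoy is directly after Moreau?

By class of mission: Eriksen, Moreau, Takahashi and Tran (Minister Plenipotentiary); then Kowalski (Minister Resident); then Delgado (Chargé d'affaires).
Among Eriksen, Moreau, Takahashi and Tran, by years accredited (higher first): Eriksen (8 years) before Moreau, Takahashi and Tran (7 years).
Among Moreau, Takahashi and Tran, alphabetically by surname: Moreau before Takahashi before Tran.
Order: Eriksen, Moreau, Takahashi, Tran, Kowalski, Delgado.

Takahashi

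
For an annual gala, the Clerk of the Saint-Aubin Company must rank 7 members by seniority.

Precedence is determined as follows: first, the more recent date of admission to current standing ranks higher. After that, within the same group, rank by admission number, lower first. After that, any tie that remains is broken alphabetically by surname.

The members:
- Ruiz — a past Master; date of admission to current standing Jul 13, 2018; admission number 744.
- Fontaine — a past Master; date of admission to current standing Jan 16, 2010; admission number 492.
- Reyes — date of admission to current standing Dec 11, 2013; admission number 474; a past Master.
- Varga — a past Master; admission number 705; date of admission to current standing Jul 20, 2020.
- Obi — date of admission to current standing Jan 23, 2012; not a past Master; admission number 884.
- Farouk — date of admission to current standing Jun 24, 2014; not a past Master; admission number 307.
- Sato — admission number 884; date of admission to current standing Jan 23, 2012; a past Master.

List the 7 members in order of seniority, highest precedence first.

Varga, Ruiz, Farouk, Reyes, Obi, Sato, Fontaine

By date of admission to current standing (later first): Varga (Jul 20, 2020); then Ruiz (Jul 13, 2018); then Farouk (Jun 24, 2014); then Reyes (Dec 11, 2013); then Obi and Sato (both Jan 23, 2012); then Fontaine (Jan 16, 2010).
Obi and Sato both have admission number 884, so the next rule applies.
Among Obi and Sato, alphabetically by surname: Obi before Sato.
Full order: Varga, Ruiz, Farouk, Reyes, Obi, Sato, Fontaine.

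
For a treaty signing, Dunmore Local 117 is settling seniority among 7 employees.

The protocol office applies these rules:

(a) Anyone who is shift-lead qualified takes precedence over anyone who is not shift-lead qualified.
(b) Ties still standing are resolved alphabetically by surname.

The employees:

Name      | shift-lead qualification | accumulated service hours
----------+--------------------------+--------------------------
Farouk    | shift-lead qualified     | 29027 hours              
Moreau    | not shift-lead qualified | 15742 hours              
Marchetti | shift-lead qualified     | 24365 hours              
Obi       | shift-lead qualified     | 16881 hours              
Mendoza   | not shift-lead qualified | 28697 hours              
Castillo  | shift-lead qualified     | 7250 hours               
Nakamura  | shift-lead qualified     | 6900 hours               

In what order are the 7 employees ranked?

Castillo, Farouk, Marchetti, Nakamura, Obi, Mendoza, Moreau

By the first rule: Castillo, Farouk, Marchetti, Nakamura and Obi (each shift-lead qualified); then Mendoza and Moreau (both not shift-lead qualified).
Among Castillo, Farouk, Marchetti, Nakamura and Obi, alphabetically by surname: Castillo before Farouk before Marchetti before Nakamura before Obi.
Among Mendoza and Moreau, alphabetically by surname: Mendoza before Moreau.
Full order: Castillo, Farouk, Marchetti, Nakamura, Obi, Mendoza, Moreau.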